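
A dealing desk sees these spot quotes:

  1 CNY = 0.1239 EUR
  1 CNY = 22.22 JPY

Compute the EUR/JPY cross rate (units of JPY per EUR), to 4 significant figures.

1 EUR ÷ 0.1239 = 8.07103 CNY
8.07103 CNY × 22.22 = 179.338 JPY

EUR/JPY = 179.3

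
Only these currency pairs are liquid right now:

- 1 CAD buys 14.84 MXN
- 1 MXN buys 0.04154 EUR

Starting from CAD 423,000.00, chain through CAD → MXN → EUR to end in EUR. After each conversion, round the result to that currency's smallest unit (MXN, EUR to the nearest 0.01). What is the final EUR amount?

EUR 260,759.87

CAD 423,000.00 × 14.84 = MXN 6,277,320.00
MXN 6,277,320.00 × 0.04154 = EUR 260,759.87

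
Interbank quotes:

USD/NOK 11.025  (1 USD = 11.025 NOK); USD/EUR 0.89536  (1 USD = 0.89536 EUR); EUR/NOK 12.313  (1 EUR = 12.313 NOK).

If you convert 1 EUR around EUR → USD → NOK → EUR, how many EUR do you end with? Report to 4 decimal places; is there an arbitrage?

1.0000 (no arbitrage)

Around EUR → USD → NOK → EUR: 1 ÷ 0.89536 × 11.025 ÷ 12.313 = 1.000039
Product ≈ 1 (deviation 0.004%, within rounding noise).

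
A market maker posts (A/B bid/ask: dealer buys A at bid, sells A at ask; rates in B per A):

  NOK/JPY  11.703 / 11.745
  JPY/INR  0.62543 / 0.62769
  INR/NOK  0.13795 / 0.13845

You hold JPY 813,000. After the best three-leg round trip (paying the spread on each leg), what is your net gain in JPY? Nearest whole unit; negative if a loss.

Net profit: JPY 7,896

Best loop JPY → INR → NOK → JPY:
JPY 813,000 × 0.62543 (sell JPY at bid) = INR 508,474.59
INR 508,474.59 × 0.13795 (sell INR at bid) = NOK 70,144.07
NOK 70,144.07 × 11.703 (sell NOK at bid) = JPY 820,896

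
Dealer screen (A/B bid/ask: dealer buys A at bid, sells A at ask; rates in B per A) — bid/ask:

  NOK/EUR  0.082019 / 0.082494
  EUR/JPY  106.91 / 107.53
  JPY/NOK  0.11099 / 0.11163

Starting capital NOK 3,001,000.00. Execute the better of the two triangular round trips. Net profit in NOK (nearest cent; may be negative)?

Best loop NOK → JPY → EUR → NOK:
NOK 3,001,000.00 ÷ 0.11163 (buy JPY at ask) = JPY 26,883,454
JPY 26,883,454 ÷ 107.53 (buy EUR at ask) = EUR 250,008.87
EUR 250,008.87 ÷ 0.082494 (buy NOK at ask) = NOK 3,030,631.01

Net profit: NOK 29,631.01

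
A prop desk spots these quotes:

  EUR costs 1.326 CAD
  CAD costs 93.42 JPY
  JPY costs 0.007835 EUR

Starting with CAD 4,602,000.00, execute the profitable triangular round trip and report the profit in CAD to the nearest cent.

Profit: CAD 139,592.49

Profitable loop is CAD → EUR → JPY → CAD:
CAD 4,602,000.00 ÷ 1.326 = EUR 3,470,588.24
EUR 3,470,588.24 ÷ 0.007835 = JPY 442,959,571
JPY 442,959,571 ÷ 93.42 = CAD 4,741,592.49
Profit = CAD 4,741,592.49 − CAD 4,602,000.00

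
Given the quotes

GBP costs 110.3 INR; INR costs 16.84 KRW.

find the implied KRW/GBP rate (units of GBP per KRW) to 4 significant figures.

1 KRW ÷ 16.84 = 0.0593824 INR
0.0593824 INR ÷ 110.3 = 0.000538372 GBP

KRW/GBP = 0.0005384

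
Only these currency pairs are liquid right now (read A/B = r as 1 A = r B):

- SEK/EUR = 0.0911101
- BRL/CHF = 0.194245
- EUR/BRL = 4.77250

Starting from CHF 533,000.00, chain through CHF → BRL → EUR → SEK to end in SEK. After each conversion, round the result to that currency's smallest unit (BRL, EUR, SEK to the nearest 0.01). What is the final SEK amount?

SEK 6,310,516.40

CHF 533,000.00 ÷ 0.194245 = BRL 2,743,957.37
BRL 2,743,957.37 ÷ 4.77250 = EUR 574,951.78
EUR 574,951.78 ÷ 0.0911101 = SEK 6,310,516.40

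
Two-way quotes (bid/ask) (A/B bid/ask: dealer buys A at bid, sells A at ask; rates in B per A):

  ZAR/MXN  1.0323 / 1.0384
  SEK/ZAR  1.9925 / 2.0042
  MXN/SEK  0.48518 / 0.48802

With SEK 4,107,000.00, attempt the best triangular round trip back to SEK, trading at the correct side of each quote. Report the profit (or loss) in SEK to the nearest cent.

Best loop SEK → ZAR → MXN → SEK:
SEK 4,107,000.00 × 1.9925 (sell SEK at bid) = ZAR 8,183,197.50
ZAR 8,183,197.50 × 1.0323 (sell ZAR at bid) = MXN 8,447,514.78
MXN 8,447,514.78 × 0.48518 (sell MXN at bid) = SEK 4,098,565.22

Net result: SEK -8,434.78 (no profitable arbitrage after spreads)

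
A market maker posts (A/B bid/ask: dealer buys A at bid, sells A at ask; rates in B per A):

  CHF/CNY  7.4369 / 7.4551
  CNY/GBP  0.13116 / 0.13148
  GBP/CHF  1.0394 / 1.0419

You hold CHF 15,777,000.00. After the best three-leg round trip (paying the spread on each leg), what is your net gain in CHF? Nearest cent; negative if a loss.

Net profit: CHF 218,598.25

Best loop CHF → CNY → GBP → CHF:
CHF 15,777,000.00 × 7.4369 (sell CHF at bid) = CNY 117,331,971.30
CNY 117,331,971.30 × 0.13116 (sell CNY at bid) = GBP 15,389,261.36
GBP 15,389,261.36 × 1.0394 (sell GBP at bid) = CHF 15,995,598.25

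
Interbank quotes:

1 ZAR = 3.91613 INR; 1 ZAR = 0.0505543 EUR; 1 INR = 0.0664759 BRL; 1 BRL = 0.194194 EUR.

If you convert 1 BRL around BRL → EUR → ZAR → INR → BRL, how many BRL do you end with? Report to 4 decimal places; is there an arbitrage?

Around BRL → EUR → ZAR → INR → BRL: 1 × 0.194194 ÷ 0.0505543 × 3.91613 × 0.0664759 = 0.999998
Product ≈ 1 (deviation 0.000%, within rounding noise).

1.0000 (no arbitrage)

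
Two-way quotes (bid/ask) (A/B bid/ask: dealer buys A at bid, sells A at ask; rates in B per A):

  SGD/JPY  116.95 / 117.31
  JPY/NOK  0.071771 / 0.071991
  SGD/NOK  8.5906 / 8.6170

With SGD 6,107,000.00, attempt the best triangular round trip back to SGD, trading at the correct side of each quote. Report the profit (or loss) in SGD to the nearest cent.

Net profit: SGD 105,096.26

Best loop SGD → NOK → JPY → SGD:
SGD 6,107,000.00 × 8.5906 (sell SGD at bid) = NOK 52,462,794.20
NOK 52,462,794.20 ÷ 0.071991 (buy JPY at ask) = JPY 728,741,012
JPY 728,741,012 ÷ 117.31 (buy SGD at ask) = SGD 6,212,096.26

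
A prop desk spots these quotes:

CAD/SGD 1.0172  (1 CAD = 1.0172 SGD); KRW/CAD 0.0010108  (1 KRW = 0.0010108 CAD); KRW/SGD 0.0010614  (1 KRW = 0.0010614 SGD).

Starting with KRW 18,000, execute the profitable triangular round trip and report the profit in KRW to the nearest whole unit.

Profitable loop is KRW → SGD → CAD → KRW:
KRW 18,000 × 0.0010614 = SGD 19.11
SGD 19.11 ÷ 1.0172 = CAD 18.78
CAD 18.78 ÷ 0.0010108 = KRW 18,581
Profit = KRW 18,581 − KRW 18,000

Profit: KRW 581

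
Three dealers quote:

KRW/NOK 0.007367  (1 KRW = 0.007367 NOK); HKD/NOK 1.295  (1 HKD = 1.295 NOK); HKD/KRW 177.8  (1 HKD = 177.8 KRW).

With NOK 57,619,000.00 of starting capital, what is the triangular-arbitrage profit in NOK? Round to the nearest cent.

Profit: NOK 660,843.21

Profitable loop is NOK → HKD → KRW → NOK:
NOK 57,619,000.00 ÷ 1.295 = HKD 44,493,436.29
HKD 44,493,436.29 × 177.8 = KRW 7,910,932,973
KRW 7,910,932,973 × 0.007367 = NOK 58,279,843.21
Profit = NOK 58,279,843.21 − NOK 57,619,000.00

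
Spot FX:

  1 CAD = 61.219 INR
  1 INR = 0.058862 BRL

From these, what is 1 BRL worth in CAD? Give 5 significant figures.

BRL/CAD = 0.27751

1 BRL ÷ 0.058862 = 16.9889 INR
16.9889 INR ÷ 61.219 = 0.27751 CAD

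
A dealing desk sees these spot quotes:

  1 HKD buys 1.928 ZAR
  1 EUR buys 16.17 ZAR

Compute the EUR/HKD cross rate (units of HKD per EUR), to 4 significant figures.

1 EUR × 16.17 = 16.17 ZAR
16.17 ZAR ÷ 1.928 = 8.38693 HKD

EUR/HKD = 8.387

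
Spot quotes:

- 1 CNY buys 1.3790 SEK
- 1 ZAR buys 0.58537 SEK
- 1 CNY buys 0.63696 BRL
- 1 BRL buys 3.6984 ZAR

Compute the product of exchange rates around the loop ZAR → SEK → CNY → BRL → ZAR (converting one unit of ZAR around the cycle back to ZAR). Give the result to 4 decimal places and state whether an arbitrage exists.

1.0000 (no arbitrage)

Around ZAR → SEK → CNY → BRL → ZAR: 1 × 0.58537 ÷ 1.3790 × 0.63696 × 3.6984 = 0.999982
Product ≈ 1 (deviation 0.002%, within rounding noise).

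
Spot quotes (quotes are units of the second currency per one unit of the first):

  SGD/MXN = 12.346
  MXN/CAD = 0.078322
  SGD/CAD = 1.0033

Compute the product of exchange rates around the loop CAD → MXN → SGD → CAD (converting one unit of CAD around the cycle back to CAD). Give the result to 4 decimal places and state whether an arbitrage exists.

1.0376 (arbitrage exists)

Around CAD → MXN → SGD → CAD: 1 ÷ 0.078322 ÷ 12.346 × 1.0033 = 1.037578
Product > 1; profitable direction is CAD → MXN → SGD → CAD.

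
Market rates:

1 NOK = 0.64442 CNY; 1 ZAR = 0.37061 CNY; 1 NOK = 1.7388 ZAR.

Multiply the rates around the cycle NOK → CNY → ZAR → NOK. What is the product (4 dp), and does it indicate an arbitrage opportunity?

1.0000 (no arbitrage)

Around NOK → CNY → ZAR → NOK: 1 × 0.64442 ÷ 0.37061 ÷ 1.7388 = 1.000005
Product ≈ 1 (deviation 0.001%, within rounding noise).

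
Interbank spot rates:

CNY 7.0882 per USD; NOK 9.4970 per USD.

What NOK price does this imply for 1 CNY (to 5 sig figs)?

CNY/NOK = 1.3398

1 CNY ÷ 7.0882 = 0.14108 USD
0.14108 USD × 9.4970 = 1.33983 NOK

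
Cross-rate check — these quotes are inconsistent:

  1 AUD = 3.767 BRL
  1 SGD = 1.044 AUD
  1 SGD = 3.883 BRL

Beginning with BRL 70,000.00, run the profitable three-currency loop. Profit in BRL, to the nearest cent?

Profitable loop is BRL → SGD → AUD → BRL:
BRL 70,000.00 ÷ 3.883 = SGD 18,027.30
SGD 18,027.30 × 1.044 = AUD 18,820.50
AUD 18,820.50 × 3.767 = BRL 70,896.82
Profit = BRL 70,896.82 − BRL 70,000.00

Profit: BRL 896.82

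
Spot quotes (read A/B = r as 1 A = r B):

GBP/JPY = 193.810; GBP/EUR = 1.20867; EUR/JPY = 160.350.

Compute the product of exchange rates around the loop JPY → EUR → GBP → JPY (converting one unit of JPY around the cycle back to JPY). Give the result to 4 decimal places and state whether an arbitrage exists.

Around JPY → EUR → GBP → JPY: 1 ÷ 160.350 ÷ 1.20867 × 193.810 = 0.999999
Product ≈ 1 (deviation 0.000%, within rounding noise).

1.0000 (no arbitrage)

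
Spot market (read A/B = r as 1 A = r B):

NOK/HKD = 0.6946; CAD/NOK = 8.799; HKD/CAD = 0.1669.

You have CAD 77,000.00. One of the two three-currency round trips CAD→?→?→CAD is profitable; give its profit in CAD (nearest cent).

Profitable loop is CAD → NOK → HKD → CAD:
CAD 77,000.00 × 8.799 = NOK 677,523.00
NOK 677,523.00 × 0.6946 = HKD 470,607.48
HKD 470,607.48 × 0.1669 = CAD 78,544.39
Profit = CAD 78,544.39 − CAD 77,000.00

Profit: CAD 1,544.39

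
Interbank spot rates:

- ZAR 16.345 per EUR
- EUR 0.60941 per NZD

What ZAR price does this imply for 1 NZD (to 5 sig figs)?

NZD/ZAR = 9.9608

1 NZD × 0.60941 = 0.60941 EUR
0.60941 EUR × 16.345 = 9.96081 ZAR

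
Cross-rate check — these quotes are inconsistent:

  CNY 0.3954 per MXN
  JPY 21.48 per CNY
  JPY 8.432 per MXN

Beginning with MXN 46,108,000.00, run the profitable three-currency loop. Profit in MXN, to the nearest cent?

Profit: MXN 334,611.09

Profitable loop is MXN → CNY → JPY → MXN:
MXN 46,108,000.00 × 0.3954 = CNY 18,231,103.20
CNY 18,231,103.20 × 21.48 = JPY 391,604,097
JPY 391,604,097 ÷ 8.432 = MXN 46,442,611.09
Profit = MXN 46,442,611.09 − MXN 46,108,000.00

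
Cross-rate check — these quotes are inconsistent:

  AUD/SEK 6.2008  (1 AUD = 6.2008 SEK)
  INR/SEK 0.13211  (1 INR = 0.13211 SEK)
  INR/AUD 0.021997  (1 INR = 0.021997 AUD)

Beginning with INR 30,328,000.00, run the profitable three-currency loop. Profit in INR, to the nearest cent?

Profit: INR 984,609.18

Profitable loop is INR → AUD → SEK → INR:
INR 30,328,000.00 × 0.021997 = AUD 667,125.02
AUD 667,125.02 × 6.2008 = SEK 4,136,708.80
SEK 4,136,708.80 ÷ 0.13211 = INR 31,312,609.18
Profit = INR 31,312,609.18 − INR 30,328,000.00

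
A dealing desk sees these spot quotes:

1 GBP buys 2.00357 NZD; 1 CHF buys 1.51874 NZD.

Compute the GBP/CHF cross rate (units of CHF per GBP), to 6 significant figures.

1 GBP × 2.00357 = 2.00357 NZD
2.00357 NZD ÷ 1.51874 = 1.31923 CHF

GBP/CHF = 1.31923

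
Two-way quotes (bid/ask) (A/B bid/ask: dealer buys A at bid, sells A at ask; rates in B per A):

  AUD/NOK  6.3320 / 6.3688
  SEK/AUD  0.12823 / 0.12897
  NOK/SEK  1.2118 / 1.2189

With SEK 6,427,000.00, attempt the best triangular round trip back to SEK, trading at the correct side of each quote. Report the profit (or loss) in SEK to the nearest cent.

Net result: SEK -7,607.77 (no profitable arbitrage after spreads)

Best loop SEK → NOK → AUD → SEK:
SEK 6,427,000.00 ÷ 1.2189 (buy NOK at ask) = NOK 5,272,786.94
NOK 5,272,786.94 ÷ 6.3688 (buy AUD at ask) = AUD 827,909.02
AUD 827,909.02 ÷ 0.12897 (buy SEK at ask) = SEK 6,419,392.23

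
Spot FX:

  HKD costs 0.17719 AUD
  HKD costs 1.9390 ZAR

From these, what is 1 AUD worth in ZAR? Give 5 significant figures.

1 AUD ÷ 0.17719 = 5.64366 HKD
5.64366 HKD × 1.9390 = 10.9431 ZAR

AUD/ZAR = 10.943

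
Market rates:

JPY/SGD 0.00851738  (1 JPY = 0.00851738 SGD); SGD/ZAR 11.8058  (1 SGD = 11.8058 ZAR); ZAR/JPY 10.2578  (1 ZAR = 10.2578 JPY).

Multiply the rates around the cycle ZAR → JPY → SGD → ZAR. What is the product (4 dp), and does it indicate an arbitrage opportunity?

Around ZAR → JPY → SGD → ZAR: 1 × 10.2578 × 0.00851738 × 11.8058 = 1.031468
Product > 1; profitable direction is ZAR → JPY → SGD → ZAR.

1.0315 (arbitrage exists)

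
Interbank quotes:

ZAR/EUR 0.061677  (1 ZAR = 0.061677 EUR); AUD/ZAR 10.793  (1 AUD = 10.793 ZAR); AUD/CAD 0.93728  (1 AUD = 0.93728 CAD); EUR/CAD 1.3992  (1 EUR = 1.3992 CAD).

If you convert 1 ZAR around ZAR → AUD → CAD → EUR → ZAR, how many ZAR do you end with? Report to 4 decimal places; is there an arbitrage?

Around ZAR → AUD → CAD → EUR → ZAR: 1 ÷ 10.793 × 0.93728 ÷ 1.3992 ÷ 0.061677 = 1.006292
Product > 1; profitable direction is ZAR → AUD → CAD → EUR → ZAR.

1.0063 (arbitrage exists)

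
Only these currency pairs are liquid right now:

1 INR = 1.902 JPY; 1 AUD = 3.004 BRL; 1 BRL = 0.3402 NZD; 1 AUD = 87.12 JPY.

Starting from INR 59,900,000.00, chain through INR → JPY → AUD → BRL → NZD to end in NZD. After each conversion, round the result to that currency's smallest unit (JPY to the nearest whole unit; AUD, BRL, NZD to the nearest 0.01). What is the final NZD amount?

INR 59,900,000.00 × 1.902 = JPY 113,929,800
JPY 113,929,800 ÷ 87.12 = AUD 1,307,734.16
AUD 1,307,734.16 × 3.004 = BRL 3,928,433.42
BRL 3,928,433.42 × 0.3402 = NZD 1,336,453.05

NZD 1,336,453.05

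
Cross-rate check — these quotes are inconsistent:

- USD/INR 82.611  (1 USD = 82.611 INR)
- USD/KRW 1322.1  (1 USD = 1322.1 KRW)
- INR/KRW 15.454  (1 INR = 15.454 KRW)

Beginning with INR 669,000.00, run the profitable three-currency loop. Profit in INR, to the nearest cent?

Profit: INR 23,805.99

Profitable loop is INR → USD → KRW → INR:
INR 669,000.00 ÷ 82.611 = USD 8,098.20
USD 8,098.20 × 1322.1 = KRW 10,706,624
KRW 10,706,624 ÷ 15.454 = INR 692,805.99
Profit = INR 692,805.99 − INR 669,000.00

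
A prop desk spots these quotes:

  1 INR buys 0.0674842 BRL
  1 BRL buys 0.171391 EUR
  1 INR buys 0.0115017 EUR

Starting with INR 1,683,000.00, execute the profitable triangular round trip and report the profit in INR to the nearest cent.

Profit: INR 9,435.77

Profitable loop is INR → BRL → EUR → INR:
INR 1,683,000.00 × 0.0674842 = BRL 113,575.91
BRL 113,575.91 × 0.171391 = EUR 19,465.89
EUR 19,465.89 ÷ 0.0115017 = INR 1,692,435.77
Profit = INR 1,692,435.77 − INR 1,683,000.00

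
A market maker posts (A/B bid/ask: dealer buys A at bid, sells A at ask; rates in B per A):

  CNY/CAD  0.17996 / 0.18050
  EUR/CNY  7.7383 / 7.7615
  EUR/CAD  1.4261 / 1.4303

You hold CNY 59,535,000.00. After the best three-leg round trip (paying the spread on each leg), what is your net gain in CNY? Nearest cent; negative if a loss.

Net profit: CNY 1,068,746.06

Best loop CNY → EUR → CAD → CNY:
CNY 59,535,000.00 ÷ 7.7615 (buy EUR at ask) = EUR 7,670,553.37
EUR 7,670,553.37 × 1.4261 (sell EUR at bid) = CAD 10,938,976.16
CAD 10,938,976.16 ÷ 0.18050 (buy CNY at ask) = CNY 60,603,746.06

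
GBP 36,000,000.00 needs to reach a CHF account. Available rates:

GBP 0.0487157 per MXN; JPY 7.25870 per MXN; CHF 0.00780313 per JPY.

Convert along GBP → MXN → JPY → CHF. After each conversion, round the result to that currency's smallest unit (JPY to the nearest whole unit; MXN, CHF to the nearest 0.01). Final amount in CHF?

CHF 41,856,339.34

GBP 36,000,000.00 ÷ 0.0487157 = MXN 738,981,478.25
MXN 738,981,478.25 × 7.25870 = JPY 5,364,044,856
JPY 5,364,044,856 × 0.00780313 = CHF 41,856,339.34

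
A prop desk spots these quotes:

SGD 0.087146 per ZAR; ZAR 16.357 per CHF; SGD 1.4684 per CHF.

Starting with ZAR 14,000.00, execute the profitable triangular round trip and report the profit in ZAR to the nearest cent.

Profit: ZAR 421.86

Profitable loop is ZAR → CHF → SGD → ZAR:
ZAR 14,000.00 ÷ 16.357 = CHF 855.90
CHF 855.90 × 1.4684 = SGD 1,256.81
SGD 1,256.81 ÷ 0.087146 = ZAR 14,421.86
Profit = ZAR 14,421.86 − ZAR 14,000.00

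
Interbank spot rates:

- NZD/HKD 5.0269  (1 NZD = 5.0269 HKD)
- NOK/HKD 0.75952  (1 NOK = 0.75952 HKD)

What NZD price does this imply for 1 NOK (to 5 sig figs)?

NOK/NZD = 0.15109

1 NOK × 0.75952 = 0.75952 HKD
0.75952 HKD ÷ 5.0269 = 0.151091 NZD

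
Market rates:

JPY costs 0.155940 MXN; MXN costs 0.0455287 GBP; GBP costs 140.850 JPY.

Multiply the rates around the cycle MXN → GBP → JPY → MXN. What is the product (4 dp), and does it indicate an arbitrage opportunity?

1.0000 (no arbitrage)

Around MXN → GBP → JPY → MXN: 1 × 0.0455287 × 140.850 × 0.155940 = 0.999999
Product ≈ 1 (deviation 0.000%, within rounding noise).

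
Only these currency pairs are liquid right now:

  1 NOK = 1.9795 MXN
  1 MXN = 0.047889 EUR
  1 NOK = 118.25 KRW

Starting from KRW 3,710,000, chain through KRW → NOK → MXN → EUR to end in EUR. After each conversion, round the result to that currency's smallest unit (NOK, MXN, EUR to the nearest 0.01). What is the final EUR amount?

KRW 3,710,000 ÷ 118.25 = NOK 31,374.21
NOK 31,374.21 × 1.9795 = MXN 62,105.25
MXN 62,105.25 × 0.047889 = EUR 2,974.16

EUR 2,974.16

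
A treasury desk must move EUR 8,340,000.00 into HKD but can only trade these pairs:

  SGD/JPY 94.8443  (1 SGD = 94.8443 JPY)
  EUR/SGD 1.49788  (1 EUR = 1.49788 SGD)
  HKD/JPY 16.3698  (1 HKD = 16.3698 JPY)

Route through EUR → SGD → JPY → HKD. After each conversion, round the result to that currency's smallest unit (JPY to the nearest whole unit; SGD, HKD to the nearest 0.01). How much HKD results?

HKD 72,378,726.07

EUR 8,340,000.00 × 1.49788 = SGD 12,492,319.20
SGD 12,492,319.20 × 94.8443 = JPY 1,184,825,270
JPY 1,184,825,270 ÷ 16.3698 = HKD 72,378,726.07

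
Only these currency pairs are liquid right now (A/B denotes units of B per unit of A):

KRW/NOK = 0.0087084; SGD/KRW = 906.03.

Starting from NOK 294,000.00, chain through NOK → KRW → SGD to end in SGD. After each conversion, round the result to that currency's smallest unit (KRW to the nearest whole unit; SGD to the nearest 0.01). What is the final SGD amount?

NOK 294,000.00 ÷ 0.0087084 = KRW 33,760,507
KRW 33,760,507 ÷ 906.03 = SGD 37,262.02

SGD 37,262.02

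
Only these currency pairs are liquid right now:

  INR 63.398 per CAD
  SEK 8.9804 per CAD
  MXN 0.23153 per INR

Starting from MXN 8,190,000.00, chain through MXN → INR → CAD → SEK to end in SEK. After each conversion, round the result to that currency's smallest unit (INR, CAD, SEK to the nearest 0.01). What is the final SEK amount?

MXN 8,190,000.00 ÷ 0.23153 = INR 35,373,385.74
INR 35,373,385.74 ÷ 63.398 = CAD 557,957.44
CAD 557,957.44 × 8.9804 = SEK 5,010,680.99

SEK 5,010,680.99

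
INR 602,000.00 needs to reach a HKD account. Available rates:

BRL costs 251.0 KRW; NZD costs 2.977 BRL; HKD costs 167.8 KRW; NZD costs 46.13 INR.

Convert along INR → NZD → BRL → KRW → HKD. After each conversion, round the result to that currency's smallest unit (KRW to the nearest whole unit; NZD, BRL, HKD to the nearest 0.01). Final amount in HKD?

INR 602,000.00 ÷ 46.13 = NZD 13,050.08
NZD 13,050.08 × 2.977 = BRL 38,850.09
BRL 38,850.09 × 251.0 = KRW 9,751,373
KRW 9,751,373 ÷ 167.8 = HKD 58,113.07

HKD 58,113.07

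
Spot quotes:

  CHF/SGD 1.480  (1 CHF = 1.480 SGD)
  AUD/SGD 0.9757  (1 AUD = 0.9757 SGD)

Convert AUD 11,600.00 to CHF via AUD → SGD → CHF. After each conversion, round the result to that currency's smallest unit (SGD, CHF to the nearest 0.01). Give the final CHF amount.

CHF 7,647.38

AUD 11,600.00 × 0.9757 = SGD 11,318.12
SGD 11,318.12 ÷ 1.480 = CHF 7,647.38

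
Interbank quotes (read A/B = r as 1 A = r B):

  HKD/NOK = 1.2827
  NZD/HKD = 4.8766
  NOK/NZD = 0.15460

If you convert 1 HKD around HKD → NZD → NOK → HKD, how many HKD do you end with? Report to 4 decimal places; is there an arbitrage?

Around HKD → NZD → NOK → HKD: 1 ÷ 4.8766 ÷ 0.15460 ÷ 1.2827 = 1.034066
Product > 1; profitable direction is HKD → NZD → NOK → HKD.

1.0341 (arbitrage exists)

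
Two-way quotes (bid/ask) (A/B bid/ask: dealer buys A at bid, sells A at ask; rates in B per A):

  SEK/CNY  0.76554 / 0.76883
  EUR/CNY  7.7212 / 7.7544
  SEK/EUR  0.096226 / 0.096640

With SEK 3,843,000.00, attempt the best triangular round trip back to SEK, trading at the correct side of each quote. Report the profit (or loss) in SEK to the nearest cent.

Net profit: SEK 82,845.02

Best loop SEK → CNY → EUR → SEK:
SEK 3,843,000.00 × 0.76554 (sell SEK at bid) = CNY 2,941,970.22
CNY 2,941,970.22 ÷ 7.7544 (buy EUR at ask) = EUR 379,393.66
EUR 379,393.66 ÷ 0.096640 (buy SEK at ask) = SEK 3,925,845.02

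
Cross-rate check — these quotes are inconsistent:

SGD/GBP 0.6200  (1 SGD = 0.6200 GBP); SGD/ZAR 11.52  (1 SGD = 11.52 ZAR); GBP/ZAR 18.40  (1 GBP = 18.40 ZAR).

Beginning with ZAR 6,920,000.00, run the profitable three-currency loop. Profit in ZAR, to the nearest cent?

Profit: ZAR 67,938.29

Profitable loop is ZAR → GBP → SGD → ZAR:
ZAR 6,920,000.00 ÷ 18.40 = GBP 376,086.96
GBP 376,086.96 ÷ 0.6200 = SGD 606,591.87
SGD 606,591.87 × 11.52 = ZAR 6,987,938.29
Profit = ZAR 6,987,938.29 − ZAR 6,920,000.00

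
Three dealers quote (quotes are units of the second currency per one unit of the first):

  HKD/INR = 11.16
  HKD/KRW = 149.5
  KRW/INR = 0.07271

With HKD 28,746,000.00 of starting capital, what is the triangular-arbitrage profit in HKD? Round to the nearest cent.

Profit: HKD 766,518.92

Profitable loop is HKD → INR → KRW → HKD:
HKD 28,746,000.00 × 11.16 = INR 320,805,360.00
INR 320,805,360.00 ÷ 0.07271 = KRW 4,412,121,579
KRW 4,412,121,579 ÷ 149.5 = HKD 29,512,518.92
Profit = HKD 29,512,518.92 − HKD 28,746,000.00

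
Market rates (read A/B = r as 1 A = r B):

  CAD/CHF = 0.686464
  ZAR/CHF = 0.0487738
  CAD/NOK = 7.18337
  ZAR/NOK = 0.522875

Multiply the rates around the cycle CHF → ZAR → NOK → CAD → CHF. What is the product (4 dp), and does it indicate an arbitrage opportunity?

1.0245 (arbitrage exists)

Around CHF → ZAR → NOK → CAD → CHF: 1 ÷ 0.0487738 × 0.522875 ÷ 7.18337 × 0.686464 = 1.024474
Product > 1; profitable direction is CHF → ZAR → NOK → CAD → CHF.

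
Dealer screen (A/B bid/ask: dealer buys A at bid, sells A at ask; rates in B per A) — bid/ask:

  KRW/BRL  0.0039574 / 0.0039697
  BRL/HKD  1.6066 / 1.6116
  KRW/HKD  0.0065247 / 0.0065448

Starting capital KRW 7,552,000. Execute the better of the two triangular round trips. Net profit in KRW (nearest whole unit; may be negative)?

Net profit: KRW 150,072

Best loop KRW → HKD → BRL → KRW:
KRW 7,552,000 × 0.0065247 (sell KRW at bid) = HKD 49,274.53
HKD 49,274.53 ÷ 1.6116 (buy BRL at ask) = BRL 30,574.92
BRL 30,574.92 ÷ 0.0039697 (buy KRW at ask) = KRW 7,702,072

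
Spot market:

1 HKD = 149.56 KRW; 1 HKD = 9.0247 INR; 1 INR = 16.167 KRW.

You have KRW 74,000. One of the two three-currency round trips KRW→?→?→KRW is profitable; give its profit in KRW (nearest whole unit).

Profitable loop is KRW → INR → HKD → KRW:
KRW 74,000 ÷ 16.167 = INR 4,577.23
INR 4,577.23 ÷ 9.0247 = HKD 507.19
HKD 507.19 × 149.56 = KRW 75,855
Profit = KRW 75,855 − KRW 74,000

Profit: KRW 1,855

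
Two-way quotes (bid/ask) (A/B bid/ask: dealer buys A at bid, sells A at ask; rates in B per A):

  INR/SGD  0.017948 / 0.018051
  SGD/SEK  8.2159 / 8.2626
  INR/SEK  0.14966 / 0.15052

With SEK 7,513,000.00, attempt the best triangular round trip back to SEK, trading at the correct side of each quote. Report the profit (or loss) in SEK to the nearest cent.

Best loop SEK → SGD → INR → SEK:
SEK 7,513,000.00 ÷ 8.2626 (buy SGD at ask) = SGD 909,277.95
SGD 909,277.95 ÷ 0.018051 (buy INR at ask) = INR 50,372,719.03
INR 50,372,719.03 × 0.14966 (sell INR at bid) = SEK 7,538,781.13

Net profit: SEK 25,781.13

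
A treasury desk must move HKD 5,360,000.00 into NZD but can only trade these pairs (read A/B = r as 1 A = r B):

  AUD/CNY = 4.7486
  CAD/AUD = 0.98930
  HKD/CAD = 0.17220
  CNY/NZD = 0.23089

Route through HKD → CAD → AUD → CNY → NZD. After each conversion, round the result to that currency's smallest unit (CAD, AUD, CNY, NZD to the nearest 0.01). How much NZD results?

HKD 5,360,000.00 × 0.17220 = CAD 922,992.00
CAD 922,992.00 × 0.98930 = AUD 913,115.99
AUD 913,115.99 × 4.7486 = CNY 4,336,022.59
CNY 4,336,022.59 × 0.23089 = NZD 1,001,144.26

NZD 1,001,144.26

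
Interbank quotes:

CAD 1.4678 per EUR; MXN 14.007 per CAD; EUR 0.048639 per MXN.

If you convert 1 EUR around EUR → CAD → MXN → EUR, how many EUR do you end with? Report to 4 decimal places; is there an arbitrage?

1.0000 (no arbitrage)

Around EUR → CAD → MXN → EUR: 1 × 1.4678 × 14.007 × 0.048639 = 0.999992
Product ≈ 1 (deviation 0.001%, within rounding noise).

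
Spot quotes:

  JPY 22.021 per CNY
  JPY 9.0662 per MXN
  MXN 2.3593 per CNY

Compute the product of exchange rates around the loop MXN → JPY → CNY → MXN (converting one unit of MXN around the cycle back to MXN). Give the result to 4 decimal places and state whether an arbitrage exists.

0.9713 (arbitrage exists)

Around MXN → JPY → CNY → MXN: 1 × 9.0662 ÷ 22.021 × 2.3593 = 0.971340
Product < 1; profitable direction is MXN → CNY → JPY → MXN.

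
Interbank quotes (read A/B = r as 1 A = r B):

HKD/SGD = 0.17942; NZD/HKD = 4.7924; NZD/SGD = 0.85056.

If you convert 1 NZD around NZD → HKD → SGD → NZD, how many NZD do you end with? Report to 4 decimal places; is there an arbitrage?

1.0109 (arbitrage exists)

Around NZD → HKD → SGD → NZD: 1 × 4.7924 × 0.17942 ÷ 0.85056 = 1.010925
Product > 1; profitable direction is NZD → HKD → SGD → NZD.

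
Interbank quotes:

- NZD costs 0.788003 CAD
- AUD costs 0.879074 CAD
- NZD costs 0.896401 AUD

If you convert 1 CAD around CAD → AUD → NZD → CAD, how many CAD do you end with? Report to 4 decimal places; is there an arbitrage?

1.0000 (no arbitrage)

Around CAD → AUD → NZD → CAD: 1 ÷ 0.879074 ÷ 0.896401 × 0.788003 = 1.000000
Product ≈ 1 (deviation 0.000%, within rounding noise).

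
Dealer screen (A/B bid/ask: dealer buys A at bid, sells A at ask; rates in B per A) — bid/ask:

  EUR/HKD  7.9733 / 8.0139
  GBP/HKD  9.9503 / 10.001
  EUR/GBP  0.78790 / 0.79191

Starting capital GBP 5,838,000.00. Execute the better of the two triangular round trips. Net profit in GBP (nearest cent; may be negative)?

Net profit: GBP 39,368.77

Best loop GBP → EUR → HKD → GBP:
GBP 5,838,000.00 ÷ 0.79191 (buy EUR at ask) = EUR 7,372,049.85
EUR 7,372,049.85 × 7.9733 (sell EUR at bid) = HKD 58,779,565.10
HKD 58,779,565.10 ÷ 10.001 (buy GBP at ask) = GBP 5,877,368.77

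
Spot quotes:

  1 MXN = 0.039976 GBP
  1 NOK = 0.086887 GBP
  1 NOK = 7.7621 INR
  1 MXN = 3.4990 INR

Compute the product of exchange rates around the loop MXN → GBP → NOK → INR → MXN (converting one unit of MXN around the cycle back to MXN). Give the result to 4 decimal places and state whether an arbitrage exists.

Around MXN → GBP → NOK → INR → MXN: 1 × 0.039976 ÷ 0.086887 × 7.7621 ÷ 3.4990 = 1.020657
Product > 1; profitable direction is MXN → GBP → NOK → INR → MXN.

1.0207 (arbitrage exists)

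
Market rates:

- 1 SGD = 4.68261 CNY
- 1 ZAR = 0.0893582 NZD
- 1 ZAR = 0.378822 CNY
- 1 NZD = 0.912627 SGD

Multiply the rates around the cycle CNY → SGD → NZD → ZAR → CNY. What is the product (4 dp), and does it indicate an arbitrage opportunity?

0.9920 (arbitrage exists)

Around CNY → SGD → NZD → ZAR → CNY: 1 ÷ 4.68261 ÷ 0.912627 ÷ 0.0893582 × 0.378822 = 0.992018
Product < 1; profitable direction is CNY → ZAR → NZD → SGD → CNY.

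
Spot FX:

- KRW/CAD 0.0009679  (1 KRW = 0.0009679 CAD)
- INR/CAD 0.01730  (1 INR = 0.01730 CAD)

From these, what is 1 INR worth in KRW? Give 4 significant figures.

1 INR × 0.01730 = 0.0173 CAD
0.0173 CAD ÷ 0.0009679 = 17.8737 KRW

INR/KRW = 17.87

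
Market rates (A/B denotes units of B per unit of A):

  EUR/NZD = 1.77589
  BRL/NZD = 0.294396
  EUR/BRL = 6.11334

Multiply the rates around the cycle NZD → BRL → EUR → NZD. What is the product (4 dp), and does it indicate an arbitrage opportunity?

Around NZD → BRL → EUR → NZD: 1 ÷ 0.294396 ÷ 6.11334 × 1.77589 = 0.986747
Product < 1; profitable direction is NZD → EUR → BRL → NZD.

0.9867 (arbitrage exists)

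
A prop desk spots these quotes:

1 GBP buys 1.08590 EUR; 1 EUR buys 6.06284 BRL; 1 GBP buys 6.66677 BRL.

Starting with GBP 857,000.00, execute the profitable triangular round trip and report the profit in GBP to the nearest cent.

Profit: GBP 10,821.40

Profitable loop is GBP → BRL → EUR → GBP:
GBP 857,000.00 × 6.66677 = BRL 5,713,421.89
BRL 5,713,421.89 ÷ 6.06284 = EUR 942,367.26
EUR 942,367.26 ÷ 1.08590 = GBP 867,821.40
Profit = GBP 867,821.40 − GBP 857,000.00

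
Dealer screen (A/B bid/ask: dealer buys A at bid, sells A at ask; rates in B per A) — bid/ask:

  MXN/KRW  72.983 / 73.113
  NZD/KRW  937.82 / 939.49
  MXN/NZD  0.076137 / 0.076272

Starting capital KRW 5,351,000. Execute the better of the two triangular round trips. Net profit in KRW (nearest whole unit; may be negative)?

Net profit: KRW 99,036

Best loop KRW → NZD → MXN → KRW:
KRW 5,351,000 ÷ 939.49 (buy NZD at ask) = NZD 5,695.64
NZD 5,695.64 ÷ 0.076272 (buy MXN at ask) = MXN 74,675.42
MXN 74,675.42 × 72.983 (sell MXN at bid) = KRW 5,450,036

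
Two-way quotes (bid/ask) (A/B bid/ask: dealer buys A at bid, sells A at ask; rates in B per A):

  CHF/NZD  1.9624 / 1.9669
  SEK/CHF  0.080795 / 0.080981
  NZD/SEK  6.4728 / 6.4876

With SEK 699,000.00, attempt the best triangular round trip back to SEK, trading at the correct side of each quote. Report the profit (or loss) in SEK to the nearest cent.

Net profit: SEK 18,366.98

Best loop SEK → CHF → NZD → SEK:
SEK 699,000.00 × 0.080795 (sell SEK at bid) = CHF 56,475.71
CHF 56,475.71 × 1.9624 (sell CHF at bid) = NZD 110,827.92
NZD 110,827.92 × 6.4728 (sell NZD at bid) = SEK 717,366.98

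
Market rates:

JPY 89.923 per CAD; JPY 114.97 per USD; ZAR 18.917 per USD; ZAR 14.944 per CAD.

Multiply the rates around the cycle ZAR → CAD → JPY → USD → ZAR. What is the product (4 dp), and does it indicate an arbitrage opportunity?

0.9901 (arbitrage exists)

Around ZAR → CAD → JPY → USD → ZAR: 1 ÷ 14.944 × 89.923 ÷ 114.97 × 18.917 = 0.990083
Product < 1; profitable direction is ZAR → USD → JPY → CAD → ZAR.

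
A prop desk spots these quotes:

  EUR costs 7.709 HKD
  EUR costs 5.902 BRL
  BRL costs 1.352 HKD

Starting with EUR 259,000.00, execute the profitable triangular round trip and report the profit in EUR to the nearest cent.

Profit: EUR 9,088.15

Profitable loop is EUR → BRL → HKD → EUR:
EUR 259,000.00 × 5.902 = BRL 1,528,618.00
BRL 1,528,618.00 × 1.352 = HKD 2,066,691.54
HKD 2,066,691.54 ÷ 7.709 = EUR 268,088.15
Profit = EUR 268,088.15 − EUR 259,000.00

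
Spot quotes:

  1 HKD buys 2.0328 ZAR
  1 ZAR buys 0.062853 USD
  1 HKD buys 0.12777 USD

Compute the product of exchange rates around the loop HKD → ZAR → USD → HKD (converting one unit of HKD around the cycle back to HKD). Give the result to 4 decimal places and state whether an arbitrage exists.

1.0000 (no arbitrage)

Around HKD → ZAR → USD → HKD: 1 × 2.0328 × 0.062853 ÷ 0.12777 = 0.999981
Product ≈ 1 (deviation 0.002%, within rounding noise).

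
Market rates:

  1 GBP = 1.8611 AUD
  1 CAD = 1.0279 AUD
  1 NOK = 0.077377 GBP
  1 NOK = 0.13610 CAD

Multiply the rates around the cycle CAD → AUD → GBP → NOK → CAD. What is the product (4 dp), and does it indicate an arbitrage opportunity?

Around CAD → AUD → GBP → NOK → CAD: 1 × 1.0279 ÷ 1.8611 ÷ 0.077377 × 0.13610 = 0.971466
Product < 1; profitable direction is CAD → NOK → GBP → AUD → CAD.

0.9715 (arbitrage exists)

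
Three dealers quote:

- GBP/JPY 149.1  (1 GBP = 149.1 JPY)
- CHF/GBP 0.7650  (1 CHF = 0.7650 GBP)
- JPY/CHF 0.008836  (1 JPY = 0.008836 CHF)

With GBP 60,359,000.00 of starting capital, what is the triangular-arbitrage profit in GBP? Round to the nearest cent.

Profitable loop is GBP → JPY → CHF → GBP:
GBP 60,359,000.00 × 149.1 = JPY 8,999,526,900
JPY 8,999,526,900 × 0.008836 = CHF 79,519,819.69
CHF 79,519,819.69 × 0.7650 = GBP 60,832,662.06
Profit = GBP 60,832,662.06 − GBP 60,359,000.00

Profit: GBP 473,662.06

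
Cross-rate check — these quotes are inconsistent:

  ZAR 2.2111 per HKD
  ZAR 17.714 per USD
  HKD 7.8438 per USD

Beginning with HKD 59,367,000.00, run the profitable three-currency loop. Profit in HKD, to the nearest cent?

Profit: HKD 1,268,483.85

Profitable loop is HKD → USD → ZAR → HKD:
HKD 59,367,000.00 ÷ 7.8438 = USD 7,568,652.95
USD 7,568,652.95 × 17.714 = ZAR 134,071,118.34
ZAR 134,071,118.34 ÷ 2.2111 = HKD 60,635,483.85
Profit = HKD 60,635,483.85 − HKD 59,367,000.00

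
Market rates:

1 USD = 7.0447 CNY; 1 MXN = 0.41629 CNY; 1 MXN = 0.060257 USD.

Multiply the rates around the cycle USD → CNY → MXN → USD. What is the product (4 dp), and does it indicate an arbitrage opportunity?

1.0197 (arbitrage exists)

Around USD → CNY → MXN → USD: 1 × 7.0447 ÷ 0.41629 × 0.060257 = 1.019704
Product > 1; profitable direction is USD → CNY → MXN → USD.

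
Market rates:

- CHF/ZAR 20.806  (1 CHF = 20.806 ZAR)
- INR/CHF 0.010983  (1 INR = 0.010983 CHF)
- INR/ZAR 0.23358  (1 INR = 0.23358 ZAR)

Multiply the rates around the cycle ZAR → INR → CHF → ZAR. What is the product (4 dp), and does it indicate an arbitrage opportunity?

0.9783 (arbitrage exists)

Around ZAR → INR → CHF → ZAR: 1 ÷ 0.23358 × 0.010983 × 20.806 = 0.978304
Product < 1; profitable direction is ZAR → CHF → INR → ZAR.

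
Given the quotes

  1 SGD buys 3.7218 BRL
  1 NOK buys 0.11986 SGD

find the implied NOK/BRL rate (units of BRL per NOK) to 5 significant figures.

1 NOK × 0.11986 = 0.11986 SGD
0.11986 SGD × 3.7218 = 0.446095 BRL

NOK/BRL = 0.44609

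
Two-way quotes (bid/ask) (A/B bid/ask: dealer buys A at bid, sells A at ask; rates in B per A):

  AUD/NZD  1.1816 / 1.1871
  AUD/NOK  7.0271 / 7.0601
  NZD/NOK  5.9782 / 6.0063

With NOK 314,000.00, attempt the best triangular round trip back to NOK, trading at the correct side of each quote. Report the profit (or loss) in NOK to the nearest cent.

Best loop NOK → AUD → NZD → NOK:
NOK 314,000.00 ÷ 7.0601 (buy AUD at ask) = AUD 44,475.29
AUD 44,475.29 × 1.1816 (sell AUD at bid) = NZD 52,552.00
NZD 52,552.00 × 5.9782 (sell NZD at bid) = NOK 314,166.39

Net profit: NOK 166.39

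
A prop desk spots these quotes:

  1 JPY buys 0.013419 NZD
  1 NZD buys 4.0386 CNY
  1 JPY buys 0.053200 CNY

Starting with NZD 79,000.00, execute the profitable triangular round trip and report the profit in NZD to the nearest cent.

Profitable loop is NZD → CNY → JPY → NZD:
NZD 79,000.00 × 4.0386 = CNY 319,049.40
CNY 319,049.40 ÷ 0.053200 = JPY 5,997,169
JPY 5,997,169 × 0.013419 = NZD 80,476.01
Profit = NZD 80,476.01 − NZD 79,000.00

Profit: NZD 1,476.01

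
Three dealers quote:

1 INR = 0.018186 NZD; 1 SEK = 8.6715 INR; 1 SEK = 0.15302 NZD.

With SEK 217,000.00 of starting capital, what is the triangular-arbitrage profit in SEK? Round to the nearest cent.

Profitable loop is SEK → INR → NZD → SEK:
SEK 217,000.00 × 8.6715 = INR 1,881,715.50
INR 1,881,715.50 × 0.018186 = NZD 34,220.88
NZD 34,220.88 ÷ 0.15302 = SEK 223,636.64
Profit = SEK 223,636.64 − SEK 217,000.00

Profit: SEK 6,636.64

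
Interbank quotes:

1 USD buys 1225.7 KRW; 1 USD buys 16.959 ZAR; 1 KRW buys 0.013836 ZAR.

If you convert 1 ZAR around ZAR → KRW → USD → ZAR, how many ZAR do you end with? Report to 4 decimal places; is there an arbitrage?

Around ZAR → KRW → USD → ZAR: 1 ÷ 0.013836 ÷ 1225.7 × 16.959 = 1.000013
Product ≈ 1 (deviation 0.001%, within rounding noise).

1.0000 (no arbitrage)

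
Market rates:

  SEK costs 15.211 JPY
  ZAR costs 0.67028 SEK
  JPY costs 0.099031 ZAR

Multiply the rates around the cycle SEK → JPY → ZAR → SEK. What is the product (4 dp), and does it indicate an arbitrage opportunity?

Around SEK → JPY → ZAR → SEK: 1 × 15.211 × 0.099031 × 0.67028 = 1.009683
Product > 1; profitable direction is SEK → JPY → ZAR → SEK.

1.0097 (arbitrage exists)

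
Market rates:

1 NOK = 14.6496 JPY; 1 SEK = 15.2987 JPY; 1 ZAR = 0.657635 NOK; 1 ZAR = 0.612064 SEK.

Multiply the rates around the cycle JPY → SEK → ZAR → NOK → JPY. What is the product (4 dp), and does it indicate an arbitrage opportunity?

Around JPY → SEK → ZAR → NOK → JPY: 1 ÷ 15.2987 ÷ 0.612064 × 0.657635 × 14.6496 = 1.028867
Product > 1; profitable direction is JPY → SEK → ZAR → NOK → JPY.

1.0289 (arbitrage exists)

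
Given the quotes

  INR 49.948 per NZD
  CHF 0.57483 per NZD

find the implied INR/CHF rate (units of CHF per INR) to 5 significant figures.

1 INR ÷ 49.948 = 0.0200208 NZD
0.0200208 NZD × 0.57483 = 0.0115086 CHF

INR/CHF = 0.011509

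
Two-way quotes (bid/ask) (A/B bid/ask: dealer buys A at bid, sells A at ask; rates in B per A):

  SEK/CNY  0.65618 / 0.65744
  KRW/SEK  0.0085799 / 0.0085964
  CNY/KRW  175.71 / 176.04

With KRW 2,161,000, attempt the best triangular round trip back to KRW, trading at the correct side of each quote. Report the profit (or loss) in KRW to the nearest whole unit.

Net profit: KRW 11,054

Best loop KRW → CNY → SEK → KRW:
KRW 2,161,000 ÷ 176.04 (buy CNY at ask) = CNY 12,275.62
CNY 12,275.62 ÷ 0.65744 (buy SEK at ask) = SEK 18,671.85
SEK 18,671.85 ÷ 0.0085964 (buy KRW at ask) = KRW 2,172,054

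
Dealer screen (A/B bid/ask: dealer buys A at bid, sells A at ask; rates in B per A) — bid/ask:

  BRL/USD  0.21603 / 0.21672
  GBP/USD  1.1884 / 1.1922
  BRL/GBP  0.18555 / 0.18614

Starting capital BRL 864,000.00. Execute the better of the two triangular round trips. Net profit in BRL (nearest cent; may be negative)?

Net profit: BRL 15,100.15

Best loop BRL → GBP → USD → BRL:
BRL 864,000.00 × 0.18555 (sell BRL at bid) = GBP 160,315.20
GBP 160,315.20 × 1.1884 (sell GBP at bid) = USD 190,518.58
USD 190,518.58 ÷ 0.21672 (buy BRL at ask) = BRL 879,100.15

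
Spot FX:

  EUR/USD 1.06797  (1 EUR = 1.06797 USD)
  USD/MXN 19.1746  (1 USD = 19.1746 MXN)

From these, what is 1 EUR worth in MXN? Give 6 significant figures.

EUR/MXN = 20.4779

1 EUR × 1.06797 = 1.06797 USD
1.06797 USD × 19.1746 = 20.4779 MXN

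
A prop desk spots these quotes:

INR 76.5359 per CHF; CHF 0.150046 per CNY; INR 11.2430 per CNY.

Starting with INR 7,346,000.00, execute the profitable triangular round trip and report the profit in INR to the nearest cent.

Profit: INR 157,403.98

Profitable loop is INR → CNY → CHF → INR:
INR 7,346,000.00 ÷ 11.2430 = CNY 653,384.33
CNY 653,384.33 × 0.150046 = CHF 98,037.70
CHF 98,037.70 × 76.5359 = INR 7,503,403.98
Profit = INR 7,503,403.98 − INR 7,346,000.00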